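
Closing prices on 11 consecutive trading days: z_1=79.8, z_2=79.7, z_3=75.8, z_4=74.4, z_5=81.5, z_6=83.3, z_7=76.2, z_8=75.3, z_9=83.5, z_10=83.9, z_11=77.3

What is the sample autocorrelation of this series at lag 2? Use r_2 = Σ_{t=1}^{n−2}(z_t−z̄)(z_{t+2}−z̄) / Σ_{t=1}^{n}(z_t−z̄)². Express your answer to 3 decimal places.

-0.751

Mean z̄ = (79.8 + 79.7 + 75.8 + 74.4 + 81.5 + 83.3 + 76.2 + 75.3 + 83.5 + 83.9 + 77.3)/11 = 79.1545
Numerator Σ_{t=1}^{9}(z_t−z̄)(z_{t+2}−z̄) = -94.4341
Denominator Σ(z_t−z̄)² = 125.6873
r_2 = -94.4341 / 125.6873 = -0.751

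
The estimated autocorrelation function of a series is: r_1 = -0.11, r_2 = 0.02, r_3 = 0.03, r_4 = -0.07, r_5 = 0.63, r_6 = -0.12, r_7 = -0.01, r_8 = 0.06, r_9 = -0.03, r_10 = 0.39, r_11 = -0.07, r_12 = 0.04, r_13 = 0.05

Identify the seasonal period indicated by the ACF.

The largest autocorrelation is r_5 = 0.63, with a weaker echo at lag 10 (0.39); the remaining lags stay at or below 0.06.
The dominant spike at lag 5 indicates a seasonal period of 5.

5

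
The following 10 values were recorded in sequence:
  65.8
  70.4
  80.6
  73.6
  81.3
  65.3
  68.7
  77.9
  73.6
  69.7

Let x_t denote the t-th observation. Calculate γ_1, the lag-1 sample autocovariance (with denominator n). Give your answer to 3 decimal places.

Mean x̄ = (65.8 + 70.4 + 80.6 + 73.6 + 81.3 + 65.3 + 68.7 + 77.9 + 73.6 + 69.7)/10 = 72.6900
Σ_{t=1}^{9}(x_t−x̄)(x_{t+1}−x̄) = -40.2121
γ_1 = -40.2121 / 10 = -4.021

-4.021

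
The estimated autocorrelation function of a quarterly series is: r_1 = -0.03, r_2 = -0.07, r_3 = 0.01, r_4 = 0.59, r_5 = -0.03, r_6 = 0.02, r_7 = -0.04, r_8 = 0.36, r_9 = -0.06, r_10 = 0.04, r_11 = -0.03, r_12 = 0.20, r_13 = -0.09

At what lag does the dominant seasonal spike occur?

The largest autocorrelation is r_4 = 0.59, with weaker echoes at lags 8 (0.36) and 12 (0.20); the remaining lags stay at or below 0.04.
The dominant spike at lag 4 indicates a seasonal period of 4.

4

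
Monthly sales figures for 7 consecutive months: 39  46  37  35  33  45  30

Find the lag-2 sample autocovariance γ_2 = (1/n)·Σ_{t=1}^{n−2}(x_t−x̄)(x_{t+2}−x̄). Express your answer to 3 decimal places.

Mean x̄ = (39 + 46 + 37 + 35 + 33 + 45 + 30)/7 = 37.8571
Σ_{t=1}^{5}(x_t−x̄)(x_{t+2}−x̄) = -2.3265
γ_2 = -2.3265 / 7 = -0.332

-0.332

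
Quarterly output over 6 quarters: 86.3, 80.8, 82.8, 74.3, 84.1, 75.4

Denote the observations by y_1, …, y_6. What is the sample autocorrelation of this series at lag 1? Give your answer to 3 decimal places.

Mean ȳ = (86.3 + 80.8 + 82.8 + 74.3 + 84.1 + 75.4)/6 = 80.6167
Deviations from mean: 5.6833, 0.1833, 2.1833, -6.3167, 3.4833, -5.2167
Σ(y_t−ȳ)(y_{t+1}−ȳ) = (1.0419) + (0.4003) + (-13.7914) + (-22.0031) + (-18.1714) = -52.5236
Denominator Σ(y_t−ȳ)² = 116.3483
r_1 = -52.5236 / 116.3483 = -0.451

-0.451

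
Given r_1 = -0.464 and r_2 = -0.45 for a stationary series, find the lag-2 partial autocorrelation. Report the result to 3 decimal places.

-0.848

φ_{22} = (r_2 − r_1²) / (1 − r_1²)
r_1² = (-0.464)² = 0.215296
Numerator = -0.45 − 0.2153 = -0.6653; denominator = 1 − 0.2153 = 0.7847
φ_{22} = -0.6653 / 0.7847 = -0.848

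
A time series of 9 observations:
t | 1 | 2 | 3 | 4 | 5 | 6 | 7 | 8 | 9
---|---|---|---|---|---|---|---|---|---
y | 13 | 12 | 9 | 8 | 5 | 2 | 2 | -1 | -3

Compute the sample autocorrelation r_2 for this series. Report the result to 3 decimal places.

Mean ȳ = (13 + 12 + 9 + 8 + 5 + 2 + 2 − 1 − 3)/9 = 5.2222
Σ(y_t−ȳ)(y_{t+2}−ȳ) = (29.3827) + (18.8272) + (-0.8395) + (-8.9506) + (0.7160) + (20.0494) + (26.4938) = 85.6790
Denominator Σ(y_t−ȳ)² = 255.5556
r_2 = 85.6790 / 255.5556 = 0.335

0.335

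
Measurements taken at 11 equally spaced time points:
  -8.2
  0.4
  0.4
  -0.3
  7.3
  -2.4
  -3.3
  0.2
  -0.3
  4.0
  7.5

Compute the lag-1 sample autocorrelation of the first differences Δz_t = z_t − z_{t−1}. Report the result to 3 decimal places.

-0.287

First differences Δz: 8.6, 0.0, -0.7, 7.6, -9.7, -0.9, 3.5, -0.5, 4.3, 3.5
Mean of differences = 1.5700
Numerator Σ(Δz_t−Δz̄)(Δz_{t+1}−Δz̄) = -70.4269
Denominator Σ(Δz_t−Δz̄)² = 245.7010
r_1(Δz) = -70.4269 / 245.7010 = -0.287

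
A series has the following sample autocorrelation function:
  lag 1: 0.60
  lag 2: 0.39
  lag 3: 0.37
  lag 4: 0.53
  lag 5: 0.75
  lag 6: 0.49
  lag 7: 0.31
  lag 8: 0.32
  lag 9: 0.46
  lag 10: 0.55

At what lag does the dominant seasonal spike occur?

5

The largest autocorrelation is r_5 = 0.75; the remaining lags stay at or below 0.60. The elevated value at lag 1 (0.60), dropping to 0.39 at lag 2, reflects decaying short-term dependence rather than seasonality.
The dominant spike at lag 5 indicates a seasonal period of 5.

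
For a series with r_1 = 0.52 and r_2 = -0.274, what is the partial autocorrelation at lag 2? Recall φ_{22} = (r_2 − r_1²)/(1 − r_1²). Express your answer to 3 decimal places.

φ_{22} = (r_2 − r_1²) / (1 − r_1²)
r_1² = (0.52)² = 0.2704
Numerator = -0.274 − 0.2704 = -0.5444; denominator = 1 − 0.2704 = 0.7296
φ_{22} = -0.5444 / 0.7296 = -0.746

-0.746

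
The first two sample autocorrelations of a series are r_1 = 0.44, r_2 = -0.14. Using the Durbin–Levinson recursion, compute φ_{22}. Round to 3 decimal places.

φ_{22} = (r_2 − r_1²) / (1 − r_1²)
r_1² = (0.44)² = 0.1936
Numerator = -0.14 − 0.1936 = -0.3336; denominator = 1 − 0.1936 = 0.8064
φ_{22} = -0.3336 / 0.8064 = -0.414

-0.414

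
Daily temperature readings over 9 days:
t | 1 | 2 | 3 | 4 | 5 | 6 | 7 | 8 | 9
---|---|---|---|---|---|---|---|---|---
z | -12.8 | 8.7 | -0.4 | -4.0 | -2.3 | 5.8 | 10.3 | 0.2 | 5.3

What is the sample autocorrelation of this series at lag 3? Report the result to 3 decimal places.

0.034

Mean z̄ = (-12.8 + 8.7 − 0.4 − 4.0 − 2.3 + 5.8 + 10.3 + 0.2 + 5.3)/9 = 1.2000
Σ(z_t−z̄)(z_{t+3}−z̄) = (72.8000) + (-26.2500) + (-7.3600) + (-47.3200) + (3.5000) + (18.8600) = 14.2300
Denominator Σ(z_t−z̄)² = 415.8800
r_3 = 14.2300 / 415.8800 = 0.034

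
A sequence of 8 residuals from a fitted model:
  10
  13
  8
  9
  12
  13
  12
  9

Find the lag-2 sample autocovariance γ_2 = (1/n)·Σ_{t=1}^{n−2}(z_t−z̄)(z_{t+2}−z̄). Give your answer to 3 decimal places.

Mean z̄ = (10 + 13 + 8 + 9 + 12 + 13 + 12 + 9)/8 = 10.7500
Σ_{t=1}^{6}(z_t−z̄)(z_{t+2}−z̄) = -11.6250
γ_2 = -11.6250 / 8 = -1.453

-1.453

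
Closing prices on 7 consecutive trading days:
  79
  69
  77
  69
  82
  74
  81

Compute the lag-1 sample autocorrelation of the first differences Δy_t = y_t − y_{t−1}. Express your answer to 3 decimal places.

-0.805

First differences Δy: -10, 8, -8, 13, -8, 7
Mean of differences = 0.3333
Numerator Σ(Δy_t−Δȳ)(Δy_{t+1}−Δȳ) = -409.7778
Denominator Σ(Δy_t−Δȳ)² = 509.3333
r_1(Δy) = -409.7778 / 509.3333 = -0.805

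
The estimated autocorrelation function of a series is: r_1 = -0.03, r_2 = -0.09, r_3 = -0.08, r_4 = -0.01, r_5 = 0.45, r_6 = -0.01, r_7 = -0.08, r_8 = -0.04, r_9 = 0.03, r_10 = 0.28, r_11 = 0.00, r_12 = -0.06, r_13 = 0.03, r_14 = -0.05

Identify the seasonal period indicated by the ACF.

The largest autocorrelation is r_5 = 0.45, with a weaker echo at lag 10 (0.28); the remaining lags stay at or below 0.03.
The dominant spike at lag 5 indicates a seasonal period of 5.

5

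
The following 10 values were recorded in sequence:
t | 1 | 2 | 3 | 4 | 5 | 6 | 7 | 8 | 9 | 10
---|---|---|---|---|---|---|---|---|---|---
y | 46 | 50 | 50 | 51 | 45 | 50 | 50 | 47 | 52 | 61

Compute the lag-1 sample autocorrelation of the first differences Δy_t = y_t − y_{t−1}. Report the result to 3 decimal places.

-0.072

First differences Δy: 4, 0, 1, -6, 5, 0, -3, 5, 9
Mean of differences = 1.6667
Numerator Σ(Δy_t−Δȳ)(Δy_{t+1}−Δȳ) = -12.1111
Denominator Σ(Δy_t−Δȳ)² = 168.0000
r_1(Δy) = -12.1111 / 168.0000 = -0.072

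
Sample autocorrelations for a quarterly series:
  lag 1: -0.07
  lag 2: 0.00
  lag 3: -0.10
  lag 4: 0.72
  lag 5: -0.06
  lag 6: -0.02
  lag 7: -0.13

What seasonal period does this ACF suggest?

4

The largest autocorrelation is r_4 = 0.72; the remaining lags stay at or below 0.00.
The dominant spike at lag 4 indicates a seasonal period of 4.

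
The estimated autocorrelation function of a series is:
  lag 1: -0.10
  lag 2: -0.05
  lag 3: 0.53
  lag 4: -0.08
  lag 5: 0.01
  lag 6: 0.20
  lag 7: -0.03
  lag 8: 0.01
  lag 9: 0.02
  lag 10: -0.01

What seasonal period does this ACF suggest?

The largest autocorrelation is r_3 = 0.53, with a weaker echo at lag 6 (0.20); the remaining lags stay at or below 0.02.
The dominant spike at lag 3 indicates a seasonal period of 3.

3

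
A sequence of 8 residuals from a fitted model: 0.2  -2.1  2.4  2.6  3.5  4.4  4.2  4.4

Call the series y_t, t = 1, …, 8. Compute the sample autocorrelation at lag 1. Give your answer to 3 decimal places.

Mean ȳ = (0.2 − 2.1 + 2.4 + 2.6 + 3.5 + 4.4 + 4.2 + 4.4)/8 = 2.4500
Numerator Σ_{t=1}^{7}(y_t−ȳ)(y_{t+1}−ȳ) = 19.4875
Denominator Σ(y_t−ȳ)² = 37.5600
r_1 = 19.4875 / 37.5600 = 0.519

0.519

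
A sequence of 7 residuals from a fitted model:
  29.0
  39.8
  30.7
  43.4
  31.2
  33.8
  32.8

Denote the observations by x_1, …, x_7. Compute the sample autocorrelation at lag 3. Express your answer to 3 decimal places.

-0.469

Mean x̄ = (29.0 + 39.8 + 30.7 + 43.4 + 31.2 + 33.8 + 32.8)/7 = 34.3857
Deviations from mean: -5.3857, 5.4143, -3.6857, 9.0143, -3.1857, -0.5857, -1.5857
Numerator Σ_{t=1}^{4}(x_t−x̄)(x_{t+3}−x̄) = -77.9320
Denominator Σ(x_t−x̄)² = 166.1686
r_3 = -77.9320 / 166.1686 = -0.469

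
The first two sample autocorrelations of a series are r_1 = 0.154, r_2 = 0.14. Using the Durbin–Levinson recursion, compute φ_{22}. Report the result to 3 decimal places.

0.119

φ_{22} = (r_2 − r_1²) / (1 − r_1²)
r_1² = (0.154)² = 0.023716
Numerator = 0.14 − 0.0237 = 0.1163; denominator = 1 − 0.0237 = 0.9763
φ_{22} = 0.1163 / 0.9763 = 0.119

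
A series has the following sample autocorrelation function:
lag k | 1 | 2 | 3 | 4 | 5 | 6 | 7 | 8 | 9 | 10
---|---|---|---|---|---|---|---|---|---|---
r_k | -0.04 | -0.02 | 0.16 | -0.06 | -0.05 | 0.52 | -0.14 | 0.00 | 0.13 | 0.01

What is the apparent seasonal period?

The largest autocorrelation is r_6 = 0.52; the remaining lags stay at or below 0.16.
The dominant spike at lag 6 indicates a seasonal period of 6.

6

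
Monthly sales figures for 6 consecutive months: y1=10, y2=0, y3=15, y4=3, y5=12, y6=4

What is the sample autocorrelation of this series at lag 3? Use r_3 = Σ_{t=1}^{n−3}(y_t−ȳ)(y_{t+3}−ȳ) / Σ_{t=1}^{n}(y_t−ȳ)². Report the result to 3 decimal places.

Mean ȳ = (10 + 0 + 15 + 3 + 12 + 4)/6 = 7.3333
Deviations from mean: 2.6667, -7.3333, 7.6667, -4.3333, 4.6667, -3.3333
Σ(y_t−ȳ)(y_{t+3}−ȳ) = (-11.5556) + (-34.2222) + (-25.5556) = -71.3333
Denominator Σ(y_t−ȳ)² = 171.3333
r_3 = -71.3333 / 171.3333 = -0.416

-0.416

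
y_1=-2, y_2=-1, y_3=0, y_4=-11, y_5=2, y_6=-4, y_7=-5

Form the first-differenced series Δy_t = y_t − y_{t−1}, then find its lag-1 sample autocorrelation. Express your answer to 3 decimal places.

-0.692

First differences Δy: 1, 1, -11, 13, -6, -1
Mean of differences = -0.5000
Numerator Σ(Δy_t−Δȳ)(Δy_{t+1}−Δȳ) = -226.7500
Denominator Σ(Δy_t−Δȳ)² = 327.5000
r_1(Δy) = -226.7500 / 327.5000 = -0.692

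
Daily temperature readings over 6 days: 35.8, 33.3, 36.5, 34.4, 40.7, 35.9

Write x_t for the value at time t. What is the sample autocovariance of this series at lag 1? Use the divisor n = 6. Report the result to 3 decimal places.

Mean x̄ = (35.8 + 33.3 + 36.5 + 34.4 + 40.7 + 35.9)/6 = 36.1000
Σ_{t=1}^{5}(x_t−x̄)(x_{t+1}−x̄) = -9.7000
γ_1 = -9.7000 / 6 = -1.617

-1.617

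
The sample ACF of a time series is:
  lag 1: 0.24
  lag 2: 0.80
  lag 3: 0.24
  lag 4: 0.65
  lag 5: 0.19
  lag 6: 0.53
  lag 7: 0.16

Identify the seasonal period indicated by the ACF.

2

The largest autocorrelation is r_2 = 0.80, with weaker echoes at lags 4 (0.65) and 6 (0.53); the remaining lags stay at or below 0.24.
The dominant spike at lag 2 indicates a seasonal period of 2.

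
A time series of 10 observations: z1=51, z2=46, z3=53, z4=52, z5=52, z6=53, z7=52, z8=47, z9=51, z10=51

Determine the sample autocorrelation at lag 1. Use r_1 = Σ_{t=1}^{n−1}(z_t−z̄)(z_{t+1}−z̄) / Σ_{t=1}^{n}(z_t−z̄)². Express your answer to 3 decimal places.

Mean z̄ = (51 + 46 + 53 + 52 + 52 + 53 + 52 + 47 + 51 + 51)/10 = 50.8000
Numerator Σ_{t=1}^{9}(z_t−z̄)(z_{t+1}−z̄) = -7.4400
Denominator Σ(z_t−z̄)² = 51.6000
r_1 = -7.4400 / 51.6000 = -0.144

-0.144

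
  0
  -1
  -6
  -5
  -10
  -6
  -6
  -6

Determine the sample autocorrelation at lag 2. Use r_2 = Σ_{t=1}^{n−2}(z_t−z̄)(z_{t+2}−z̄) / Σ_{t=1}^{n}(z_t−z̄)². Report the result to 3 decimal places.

Mean z̄ = (0 − 1 − 6 − 5 − 10 − 6 − 6 − 6)/8 = -5.0000
Σ(z_t−z̄)(z_{t+2}−z̄) = (-5.0000) + (0.0000) + (5.0000) + (0.0000) + (5.0000) + (1.0000) = 6.0000
Denominator Σ(z_t−z̄)² = 70.0000
r_2 = 6.0000 / 70.0000 = 0.086

0.086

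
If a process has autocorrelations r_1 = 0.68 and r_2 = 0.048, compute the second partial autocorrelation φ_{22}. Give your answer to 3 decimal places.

φ_{22} = (r_2 − r_1²) / (1 − r_1²)
r_1² = (0.68)² = 0.4624
Numerator = 0.048 − 0.4624 = -0.4144; denominator = 1 − 0.4624 = 0.5376
φ_{22} = -0.4144 / 0.5376 = -0.771

-0.771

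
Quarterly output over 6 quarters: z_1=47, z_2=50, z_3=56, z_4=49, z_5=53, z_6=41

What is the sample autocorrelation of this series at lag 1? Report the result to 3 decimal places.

Mean z̄ = (47 + 50 + 56 + 49 + 53 + 41)/6 = 49.3333
Σ(z_t−z̄)(z_{t+1}−z̄) = (-1.5556) + (4.4444) + (-2.2222) + (-1.2222) + (-30.5556) = -31.1111
Denominator Σ(z_t−z̄)² = 133.3333
r_1 = -31.1111 / 133.3333 = -0.233

-0.233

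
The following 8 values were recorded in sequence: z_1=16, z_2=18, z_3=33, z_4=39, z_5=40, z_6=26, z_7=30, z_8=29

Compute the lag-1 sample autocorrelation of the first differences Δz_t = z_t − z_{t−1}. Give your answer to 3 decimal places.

0.058

First differences Δz: 2, 15, 6, 1, -14, 4, -1
Mean of differences = 1.8571
Numerator Σ(Δz_t−Δz̄)(Δz_{t+1}−Δz̄) = 26.2653
Denominator Σ(Δz_t−Δz̄)² = 454.8571
r_1(Δz) = 26.2653 / 454.8571 = 0.058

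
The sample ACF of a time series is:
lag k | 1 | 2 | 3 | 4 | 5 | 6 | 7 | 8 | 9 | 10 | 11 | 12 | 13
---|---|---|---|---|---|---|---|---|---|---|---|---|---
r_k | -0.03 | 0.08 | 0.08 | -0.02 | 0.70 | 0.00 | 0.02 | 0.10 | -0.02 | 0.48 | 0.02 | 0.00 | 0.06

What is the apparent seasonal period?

The largest autocorrelation is r_5 = 0.70, with a weaker echo at lag 10 (0.48); the remaining lags stay at or below 0.10.
The dominant spike at lag 5 indicates a seasonal period of 5.

5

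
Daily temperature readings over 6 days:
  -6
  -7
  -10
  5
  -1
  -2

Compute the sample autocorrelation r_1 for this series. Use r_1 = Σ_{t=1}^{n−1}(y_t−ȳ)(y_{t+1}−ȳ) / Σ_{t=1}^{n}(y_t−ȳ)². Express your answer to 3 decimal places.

0.009

Mean ȳ = (-6 − 7 − 10 + 5 − 1 − 2)/6 = -3.5000
Deviations from mean: -2.5000, -3.5000, -6.5000, 8.5000, 2.5000, 1.5000
Numerator Σ_{t=1}^{5}(y_t−ȳ)(y_{t+1}−ȳ) = 1.2500
Denominator Σ(y_t−ȳ)² = 141.5000
r_1 = 1.2500 / 141.5000 = 0.009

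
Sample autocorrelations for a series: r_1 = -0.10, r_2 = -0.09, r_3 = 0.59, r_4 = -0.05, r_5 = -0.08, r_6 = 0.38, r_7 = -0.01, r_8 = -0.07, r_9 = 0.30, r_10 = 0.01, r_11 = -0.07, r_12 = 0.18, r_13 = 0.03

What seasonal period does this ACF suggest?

The largest autocorrelation is r_3 = 0.59, with weaker echoes at lags 6 (0.38), 9 (0.30) and 12 (0.18); the remaining lags stay at or below 0.03.
The dominant spike at lag 3 indicates a seasonal period of 3.

3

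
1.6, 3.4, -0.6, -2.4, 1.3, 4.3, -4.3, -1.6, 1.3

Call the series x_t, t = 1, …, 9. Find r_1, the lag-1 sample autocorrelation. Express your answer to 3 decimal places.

-0.105

Mean x̄ = (1.6 + 3.4 − 0.6 − 2.4 + 1.3 + 4.3 − 4.3 − 1.6 + 1.3)/9 = 0.3333
Numerator Σ_{t=1}^{8}(x_t−x̄)(x_{t+1}−x̄) = -6.5244
Denominator Σ(x_t−x̄)² = 62.1600
r_1 = -6.5244 / 62.1600 = -0.105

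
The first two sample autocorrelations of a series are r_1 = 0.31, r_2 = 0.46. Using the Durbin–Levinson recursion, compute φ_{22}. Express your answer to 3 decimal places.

φ_{22} = (r_2 − r_1²) / (1 − r_1²)
r_1² = (0.31)² = 0.0961
Numerator = 0.46 − 0.0961 = 0.3639; denominator = 1 − 0.0961 = 0.9039
φ_{22} = 0.3639 / 0.9039 = 0.403

0.403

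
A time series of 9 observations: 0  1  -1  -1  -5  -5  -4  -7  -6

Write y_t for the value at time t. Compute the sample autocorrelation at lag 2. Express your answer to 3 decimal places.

Mean ȳ = (0 + 1 − 1 − 1 − 5 − 5 − 4 − 7 − 6)/9 = -3.1111
Σ(y_t−ȳ)(y_{t+2}−ȳ) = (6.5679) + (8.6790) + (-3.9877) + (-3.9877) + (1.6790) + (7.3457) + (2.5679) = 18.8642
Denominator Σ(y_t−ȳ)² = 66.8889
r_2 = 18.8642 / 66.8889 = 0.282

0.282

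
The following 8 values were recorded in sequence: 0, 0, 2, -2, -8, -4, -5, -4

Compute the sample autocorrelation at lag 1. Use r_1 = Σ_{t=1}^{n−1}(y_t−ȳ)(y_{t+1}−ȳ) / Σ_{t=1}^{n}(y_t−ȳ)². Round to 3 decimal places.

0.440

Mean ȳ = (0 + 0 + 2 − 2 − 8 − 4 − 5 − 4)/8 = -2.6250
Deviations from mean: 2.6250, 2.6250, 4.6250, 0.6250, -5.3750, -1.3750, -2.3750, -1.3750
Numerator Σ_{t=1}^{7}(y_t−ȳ)(y_{t+1}−ȳ) = 32.4844
Denominator Σ(y_t−ȳ)² = 73.8750
r_1 = 32.4844 / 73.8750 = 0.440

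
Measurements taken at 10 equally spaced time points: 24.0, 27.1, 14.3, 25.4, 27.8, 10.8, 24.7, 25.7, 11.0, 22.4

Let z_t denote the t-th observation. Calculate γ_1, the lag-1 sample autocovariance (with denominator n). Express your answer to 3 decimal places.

Mean z̄ = (24.0 + 27.1 + 14.3 + 25.4 + 27.8 + 10.8 + 24.7 + 25.7 + 11.0 + 22.4)/10 = 21.3200
Σ_{t=1}^{9}(z_t−z̄)(z_{t+1}−z̄) = -172.5584
γ_1 = -172.5584 / 10 = -17.256

-17.256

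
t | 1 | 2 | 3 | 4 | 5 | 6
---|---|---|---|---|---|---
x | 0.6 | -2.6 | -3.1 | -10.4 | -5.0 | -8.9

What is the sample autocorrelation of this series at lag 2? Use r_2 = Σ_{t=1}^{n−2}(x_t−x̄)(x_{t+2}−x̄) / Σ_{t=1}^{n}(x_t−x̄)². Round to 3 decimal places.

0.224

Mean x̄ = (0.6 − 2.6 − 3.1 − 10.4 − 5.0 − 8.9)/6 = -4.9000
Numerator Σ_{t=1}^{4}(x_t−x̄)(x_{t+2}−x̄) = 19.0700
Denominator Σ(x_t−x̄)² = 85.0400
r_2 = 19.0700 / 85.0400 = 0.224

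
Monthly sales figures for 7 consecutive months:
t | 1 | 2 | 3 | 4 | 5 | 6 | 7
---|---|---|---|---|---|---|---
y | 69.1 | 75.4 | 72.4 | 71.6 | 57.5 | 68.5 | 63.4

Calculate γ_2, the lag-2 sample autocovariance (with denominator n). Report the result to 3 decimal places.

5.130

Mean ȳ = (69.1 + 75.4 + 72.4 + 71.6 + 57.5 + 68.5 + 63.4)/7 = 68.2714
Deviations: 0.8286, 7.1286, 4.1286, 3.3286, -10.7714, 0.2286, -4.8714
Σ_{t=1}^{5}(y_t−ȳ)(y_{t+2}−ȳ) = 35.9112
γ_2 = 35.9112 / 7 = 5.130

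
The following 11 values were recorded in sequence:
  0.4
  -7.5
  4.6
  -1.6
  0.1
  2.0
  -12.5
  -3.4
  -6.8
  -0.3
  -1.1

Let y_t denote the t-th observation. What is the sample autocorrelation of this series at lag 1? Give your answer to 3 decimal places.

Mean ȳ = (0.4 − 7.5 + 4.6 − 1.6 + 0.1 + 2.0 − 12.5 − 3.4 − 6.8 − 0.3 − 1.1)/11 = -2.3727
Numerator Σ_{t=1}^{10}(y_t−ȳ)(y_{t+1}−ȳ) = -67.7271
Denominator Σ(y_t−ȳ)² = 237.5618
r_1 = -67.7271 / 237.5618 = -0.285

-0.285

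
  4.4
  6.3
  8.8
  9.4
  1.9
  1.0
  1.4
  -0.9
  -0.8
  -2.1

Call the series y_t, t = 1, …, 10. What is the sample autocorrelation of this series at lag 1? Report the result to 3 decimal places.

Mean ȳ = (4.4 + 6.3 + 8.8 + 9.4 + 1.9 + 1.0 + 1.4 − 0.9 − 0.8 − 2.1)/10 = 2.9400
Numerator Σ_{t=1}^{9}(y_t−ȳ)(y_{t+1}−ȳ) = 99.8624
Denominator Σ(y_t−ȳ)² = 150.8440
r_1 = 99.8624 / 150.8440 = 0.662

0.662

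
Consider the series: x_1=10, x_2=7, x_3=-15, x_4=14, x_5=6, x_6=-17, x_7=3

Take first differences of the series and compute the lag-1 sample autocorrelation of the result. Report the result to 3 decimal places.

First differences Δx: -3, -22, 29, -8, -23, 20
Mean of differences = -1.1667
Numerator Σ(Δx_t−Δx̄)(Δx_{t+1}−Δx̄) = -1109.3611
Denominator Σ(Δx_t−Δx̄)² = 2318.8333
r_1(Δx) = -1109.3611 / 2318.8333 = -0.478

-0.478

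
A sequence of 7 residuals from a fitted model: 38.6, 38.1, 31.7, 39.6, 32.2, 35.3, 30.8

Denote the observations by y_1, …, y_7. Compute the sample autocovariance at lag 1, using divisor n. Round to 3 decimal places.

-4.231

Mean ȳ = (38.6 + 38.1 + 31.7 + 39.6 + 32.2 + 35.3 + 30.8)/7 = 35.1857
Σ_{t=1}^{6}(y_t−ȳ)(y_{t+1}−ȳ) = -29.6173
γ_1 = -29.6173 / 7 = -4.231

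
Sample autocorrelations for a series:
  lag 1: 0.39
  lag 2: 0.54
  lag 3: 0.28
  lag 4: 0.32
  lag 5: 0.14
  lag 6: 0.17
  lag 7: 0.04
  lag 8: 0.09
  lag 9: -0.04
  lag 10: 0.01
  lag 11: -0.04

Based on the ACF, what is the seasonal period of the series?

2

The largest autocorrelation is r_2 = 0.54; the remaining lags stay at or below 0.39.
The dominant spike at lag 2 indicates a seasonal period of 2.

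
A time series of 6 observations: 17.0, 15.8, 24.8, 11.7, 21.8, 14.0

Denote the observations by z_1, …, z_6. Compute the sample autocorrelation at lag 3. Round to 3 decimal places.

Mean z̄ = (17.0 + 15.8 + 24.8 + 11.7 + 21.8 + 14.0)/6 = 17.5167
Deviations from mean: -0.5167, -1.7167, 7.2833, -5.8167, 4.2833, -3.5167
Numerator Σ_{t=1}^{3}(z_t−z̄)(z_{t+3}−z̄) = -29.9608
Denominator Σ(z_t−z̄)² = 120.8083
r_3 = -29.9608 / 120.8083 = -0.248

-0.248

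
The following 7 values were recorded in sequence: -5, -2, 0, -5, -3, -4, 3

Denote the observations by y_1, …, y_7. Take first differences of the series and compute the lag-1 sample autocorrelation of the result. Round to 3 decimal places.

First differences Δy: 3, 2, -5, 2, -1, 7
Mean of differences = 1.3333
Numerator Σ(Δy_t−Δȳ)(Δy_{t+1}−Δȳ) = -22.1111
Denominator Σ(Δy_t−Δȳ)² = 81.3333
r_1(Δy) = -22.1111 / 81.3333 = -0.272

-0.272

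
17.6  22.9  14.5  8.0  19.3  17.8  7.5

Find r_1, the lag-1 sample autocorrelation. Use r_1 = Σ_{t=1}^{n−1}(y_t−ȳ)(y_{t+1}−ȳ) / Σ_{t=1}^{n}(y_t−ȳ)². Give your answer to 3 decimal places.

Mean ȳ = (17.6 + 22.9 + 14.5 + 8.0 + 19.3 + 17.8 + 7.5)/7 = 15.3714
Σ(y_t−ȳ)(y_{t+1}−ȳ) = (16.7780) + (-6.5606) + (6.4237) + (-28.9592) + (9.5408) + (-19.1163) = -21.8937
Denominator Σ(y_t−ȳ)² = 200.0343
r_1 = -21.8937 / 200.0343 = -0.109

-0.109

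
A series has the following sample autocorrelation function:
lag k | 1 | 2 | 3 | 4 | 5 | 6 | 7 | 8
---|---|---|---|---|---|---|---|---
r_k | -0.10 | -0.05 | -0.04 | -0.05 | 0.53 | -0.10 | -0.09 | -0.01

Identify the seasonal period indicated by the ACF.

5

The largest autocorrelation is r_5 = 0.53; the remaining lags stay at or below -0.01.
The dominant spike at lag 5 indicates a seasonal period of 5.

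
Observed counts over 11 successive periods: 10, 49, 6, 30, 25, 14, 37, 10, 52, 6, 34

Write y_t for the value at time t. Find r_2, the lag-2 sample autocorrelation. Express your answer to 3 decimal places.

0.480

Mean ȳ = (10 + 49 + 6 + 30 + 25 + 14 + 37 + 10 + 52 + 6 + 34)/11 = 24.8182
Numerator Σ_{t=1}^{9}(y_t−ȳ)(y_{t+2}−ȳ) = 1366.7521
Denominator Σ(y_t−ȳ)² = 2847.6364
r_2 = 1366.7521 / 2847.6364 = 0.480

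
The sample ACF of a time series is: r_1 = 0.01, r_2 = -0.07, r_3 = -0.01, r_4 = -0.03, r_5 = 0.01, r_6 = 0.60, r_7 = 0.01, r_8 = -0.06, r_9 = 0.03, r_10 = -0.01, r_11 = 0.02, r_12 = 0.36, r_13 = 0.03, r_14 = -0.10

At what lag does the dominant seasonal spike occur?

6

The largest autocorrelation is r_6 = 0.60, with a weaker echo at lag 12 (0.36); the remaining lags stay at or below 0.03.
The dominant spike at lag 6 indicates a seasonal period of 6.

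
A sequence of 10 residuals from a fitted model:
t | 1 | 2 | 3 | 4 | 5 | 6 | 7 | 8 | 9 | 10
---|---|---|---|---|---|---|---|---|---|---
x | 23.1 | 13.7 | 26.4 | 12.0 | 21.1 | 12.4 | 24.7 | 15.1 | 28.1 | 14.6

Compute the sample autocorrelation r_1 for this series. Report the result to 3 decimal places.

-0.799

Mean x̄ = (23.1 + 13.7 + 26.4 + 12.0 + 21.1 + 12.4 + 24.7 + 15.1 + 28.1 + 14.6)/10 = 19.1200
Numerator Σ_{t=1}^{9}(x_t−x̄)(x_{t+1}−x̄) = -276.8844
Denominator Σ(x_t−x̄)² = 346.3560
r_1 = -276.8844 / 346.3560 = -0.799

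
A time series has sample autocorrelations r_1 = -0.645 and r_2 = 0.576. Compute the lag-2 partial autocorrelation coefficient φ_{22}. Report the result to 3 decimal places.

0.274

φ_{22} = (r_2 − r_1²) / (1 − r_1²)
r_1² = (-0.645)² = 0.416025
Numerator = 0.576 − 0.4160 = 0.1600; denominator = 1 − 0.4160 = 0.5840
φ_{22} = 0.1600 / 0.5840 = 0.274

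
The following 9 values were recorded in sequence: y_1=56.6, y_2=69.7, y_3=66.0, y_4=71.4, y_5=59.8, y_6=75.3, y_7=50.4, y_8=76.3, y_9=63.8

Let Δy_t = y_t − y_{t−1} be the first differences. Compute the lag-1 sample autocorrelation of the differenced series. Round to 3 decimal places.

First differences Δy: 13.1, -3.7, 5.4, -11.6, 15.5, -24.9, 25.9, -12.5
Mean of differences = 0.9000
Numerator Σ(Δy_t−Δȳ)(Δy_{t+1}−Δȳ) = -1672.2500
Denominator Σ(Δy_t−Δȳ)² = 2029.8600
r_1(Δy) = -1672.2500 / 2029.8600 = -0.824

-0.824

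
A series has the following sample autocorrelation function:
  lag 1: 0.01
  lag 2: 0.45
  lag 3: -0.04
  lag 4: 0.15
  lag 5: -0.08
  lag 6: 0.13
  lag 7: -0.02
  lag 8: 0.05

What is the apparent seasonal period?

2

The largest autocorrelation is r_2 = 0.45, with a weaker echo at lag 4 (0.15); the remaining lags stay at or below 0.13.
The dominant spike at lag 2 indicates a seasonal period of 2.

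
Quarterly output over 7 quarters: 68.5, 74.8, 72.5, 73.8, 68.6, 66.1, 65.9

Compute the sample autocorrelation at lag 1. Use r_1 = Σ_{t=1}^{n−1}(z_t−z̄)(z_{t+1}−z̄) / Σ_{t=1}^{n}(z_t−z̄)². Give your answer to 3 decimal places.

0.379

Mean z̄ = (68.5 + 74.8 + 72.5 + 73.8 + 68.6 + 66.1 + 65.9)/7 = 70.0286
Deviations from mean: -1.5286, 4.7714, 2.4714, 3.7714, -1.4286, -3.9286, -4.1286
Σ(z_t−z̄)(z_{t+1}−z̄) = (-7.2935) + (11.7922) + (9.3208) + (-5.3878) + (5.6122) + (16.2194) = 30.2635
Denominator Σ(z_t−z̄)² = 79.9543
r_1 = 30.2635 / 79.9543 = 0.379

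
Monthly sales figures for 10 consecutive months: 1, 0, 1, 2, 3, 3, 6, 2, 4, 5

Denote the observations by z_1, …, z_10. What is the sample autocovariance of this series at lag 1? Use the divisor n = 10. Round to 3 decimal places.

1.101

Mean z̄ = (1 + 0 + 1 + 2 + 3 + 3 + 6 + 2 + 4 + 5)/10 = 2.7000
Σ_{t=1}^{9}(z_t−z̄)(z_{t+1}−z̄) = 11.0100
γ_1 = 11.0100 / 10 = 1.101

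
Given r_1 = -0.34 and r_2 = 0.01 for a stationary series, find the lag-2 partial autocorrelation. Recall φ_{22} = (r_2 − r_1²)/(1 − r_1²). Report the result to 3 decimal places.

φ_{22} = (r_2 − r_1²) / (1 − r_1²)
r_1² = (-0.34)² = 0.1156
Numerator = 0.01 − 0.1156 = -0.1056; denominator = 1 − 0.1156 = 0.8844
φ_{22} = -0.1056 / 0.8844 = -0.119

-0.119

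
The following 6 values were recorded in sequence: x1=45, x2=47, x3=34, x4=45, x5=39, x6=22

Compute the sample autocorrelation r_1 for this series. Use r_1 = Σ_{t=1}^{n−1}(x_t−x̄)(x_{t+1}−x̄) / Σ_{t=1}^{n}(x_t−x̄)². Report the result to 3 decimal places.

Mean x̄ = (45 + 47 + 34 + 45 + 39 + 22)/6 = 38.6667
Deviations from mean: 6.3333, 8.3333, -4.6667, 6.3333, 0.3333, -16.6667
Numerator Σ_{t=1}^{5}(x_t−x̄)(x_{t+1}−x̄) = -19.1111
Denominator Σ(x_t−x̄)² = 449.3333
r_1 = -19.1111 / 449.3333 = -0.043

-0.043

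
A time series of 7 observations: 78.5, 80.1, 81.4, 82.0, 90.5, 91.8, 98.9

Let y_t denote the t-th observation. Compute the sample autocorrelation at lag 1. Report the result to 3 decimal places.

Mean ȳ = (78.5 + 80.1 + 81.4 + 82.0 + 90.5 + 91.8 + 98.9)/7 = 86.1714
Deviations from mean: -7.6714, -6.0714, -4.7714, -4.1714, 4.3286, 5.6286, 12.7286
Σ(y_t−ȳ)(y_{t+1}−ȳ) = (46.5765) + (28.9694) + (19.9037) + (-18.0563) + (24.3637) + (71.6437) = 173.4006
Denominator Σ(y_t−ȳ)² = 348.3143
r_1 = 173.4006 / 348.3143 = 0.498

0.498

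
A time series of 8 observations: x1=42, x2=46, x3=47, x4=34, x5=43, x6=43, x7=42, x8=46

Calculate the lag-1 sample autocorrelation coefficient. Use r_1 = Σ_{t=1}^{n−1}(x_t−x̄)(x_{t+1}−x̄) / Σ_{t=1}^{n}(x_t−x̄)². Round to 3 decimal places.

Mean x̄ = (42 + 46 + 47 + 34 + 43 + 43 + 42 + 46)/8 = 42.8750
Σ(x_t−x̄)(x_{t+1}−x̄) = (-2.7344) + (12.8906) + (-36.6094) + (-1.1094) + (0.0156) + (-0.1094) + (-2.7344) = -30.3906
Denominator Σ(x_t−x̄)² = 116.8750
r_1 = -30.3906 / 116.8750 = -0.260

-0.260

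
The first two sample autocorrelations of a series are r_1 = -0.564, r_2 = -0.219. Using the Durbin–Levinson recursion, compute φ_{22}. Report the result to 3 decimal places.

φ_{22} = (r_2 − r_1²) / (1 − r_1²)
r_1² = (-0.564)² = 0.318096
Numerator = -0.219 − 0.3181 = -0.5371; denominator = 1 − 0.3181 = 0.6819
φ_{22} = -0.5371 / 0.6819 = -0.788

-0.788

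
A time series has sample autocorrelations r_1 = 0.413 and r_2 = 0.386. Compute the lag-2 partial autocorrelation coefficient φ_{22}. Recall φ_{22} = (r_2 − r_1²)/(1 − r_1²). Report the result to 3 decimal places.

φ_{22} = (r_2 − r_1²) / (1 − r_1²)
r_1² = (0.413)² = 0.170569
Numerator = 0.386 − 0.1706 = 0.2154; denominator = 1 − 0.1706 = 0.8294
φ_{22} = 0.2154 / 0.8294 = 0.260

0.260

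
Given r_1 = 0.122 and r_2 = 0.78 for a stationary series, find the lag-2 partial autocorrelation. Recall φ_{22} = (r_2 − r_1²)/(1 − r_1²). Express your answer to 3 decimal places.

0.777

φ_{22} = (r_2 − r_1²) / (1 − r_1²)
r_1² = (0.122)² = 0.014884
Numerator = 0.78 − 0.0149 = 0.7651; denominator = 1 − 0.0149 = 0.9851
φ_{22} = 0.7651 / 0.9851 = 0.777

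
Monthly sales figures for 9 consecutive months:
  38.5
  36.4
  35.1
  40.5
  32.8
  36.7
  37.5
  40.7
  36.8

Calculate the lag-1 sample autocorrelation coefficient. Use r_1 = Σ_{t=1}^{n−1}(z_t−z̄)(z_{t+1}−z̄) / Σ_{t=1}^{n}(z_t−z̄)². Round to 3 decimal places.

Mean z̄ = (38.5 + 36.4 + 35.1 + 40.5 + 32.8 + 36.7 + 37.5 + 40.7 + 36.8)/9 = 37.2222
Numerator Σ_{t=1}^{8}(z_t−z̄)(z_{t+1}−z̄) = -19.0949
Denominator Σ(z_t−z̄)² = 49.7356
r_1 = -19.0949 / 49.7356 = -0.384

-0.384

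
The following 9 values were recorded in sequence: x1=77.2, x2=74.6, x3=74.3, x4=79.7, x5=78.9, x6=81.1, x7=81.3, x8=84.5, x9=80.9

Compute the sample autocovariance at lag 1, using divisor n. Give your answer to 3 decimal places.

5.855

Mean x̄ = (77.2 + 74.6 + 74.3 + 79.7 + 78.9 + 81.1 + 81.3 + 84.5 + 80.9)/9 = 79.1667
Σ_{t=1}^{8}(x_t−x̄)(x_{t+1}−x̄) = 52.6989
γ_1 = 52.6989 / 9 = 5.855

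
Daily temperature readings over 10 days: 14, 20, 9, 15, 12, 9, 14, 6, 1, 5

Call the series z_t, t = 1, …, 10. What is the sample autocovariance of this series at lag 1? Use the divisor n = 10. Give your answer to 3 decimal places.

Mean z̄ = (14 + 20 + 9 + 15 + 12 + 9 + 14 + 6 + 1 + 5)/10 = 10.5000
Σ_{t=1}^{9}(z_t−z̄)(z_{t+1}−z̄) = 90.7500
γ_1 = 90.7500 / 10 = 9.075

9.075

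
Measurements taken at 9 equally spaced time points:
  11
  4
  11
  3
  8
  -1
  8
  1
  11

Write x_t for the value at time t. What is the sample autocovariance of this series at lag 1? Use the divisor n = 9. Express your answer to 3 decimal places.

-11.364

Mean x̄ = (11 + 4 + 11 + 3 + 8 − 1 + 8 + 1 + 11)/9 = 6.2222
Σ_{t=1}^{8}(x_t−x̄)(x_{t+1}−x̄) = -102.2716
γ_1 = -102.2716 / 9 = -11.364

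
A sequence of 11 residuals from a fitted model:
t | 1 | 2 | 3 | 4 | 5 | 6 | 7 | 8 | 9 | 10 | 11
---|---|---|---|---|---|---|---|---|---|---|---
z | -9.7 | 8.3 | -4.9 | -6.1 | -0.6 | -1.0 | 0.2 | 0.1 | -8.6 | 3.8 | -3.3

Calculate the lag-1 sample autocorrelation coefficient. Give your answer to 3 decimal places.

-0.549

Mean z̄ = (-9.7 + 8.3 − 4.9 − 6.1 − 0.6 − 1.0 + 0.2 + 0.1 − 8.6 + 3.8 − 3.3)/11 = -1.9818
Numerator Σ_{t=1}^{10}(z_t−z̄)(z_{t+1}−z̄) = -154.6576
Denominator Σ(z_t−z̄)² = 281.6964
r_1 = -154.6576 / 281.6964 = -0.549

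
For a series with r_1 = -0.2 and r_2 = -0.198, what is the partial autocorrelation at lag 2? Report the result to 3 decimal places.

-0.248

φ_{22} = (r_2 − r_1²) / (1 − r_1²)
r_1² = (-0.2)² = 0.04
Numerator = -0.198 − 0.0400 = -0.2380; denominator = 1 − 0.0400 = 0.9600
φ_{22} = -0.2380 / 0.9600 = -0.248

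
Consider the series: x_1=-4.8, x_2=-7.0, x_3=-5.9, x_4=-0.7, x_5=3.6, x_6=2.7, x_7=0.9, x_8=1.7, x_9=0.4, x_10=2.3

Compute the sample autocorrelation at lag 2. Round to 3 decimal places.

0.173

Mean x̄ = (-4.8 − 7.0 − 5.9 − 0.7 + 3.6 + 2.7 + 0.9 + 1.7 + 0.4 + 2.3)/10 = -0.6800
Numerator Σ_{t=1}^{8}(x_t−x̄)(x_{t+2}−x̄) = 22.8292
Denominator Σ(x_t−x̄)² = 132.1160
r_2 = 22.8292 / 132.1160 = 0.173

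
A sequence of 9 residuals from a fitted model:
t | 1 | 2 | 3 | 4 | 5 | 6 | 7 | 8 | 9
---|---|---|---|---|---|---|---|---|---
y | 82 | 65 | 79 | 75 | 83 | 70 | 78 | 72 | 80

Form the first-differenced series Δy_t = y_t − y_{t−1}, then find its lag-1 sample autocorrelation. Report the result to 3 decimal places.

-0.700

First differences Δy: -17, 14, -4, 8, -13, 8, -6, 8
Mean of differences = -0.2500
Numerator Σ(Δy_t−Δȳ)(Δy_{t+1}−Δȳ) = -628.3125
Denominator Σ(Δy_t−Δȳ)² = 897.5000
r_1(Δy) = -628.3125 / 897.5000 = -0.700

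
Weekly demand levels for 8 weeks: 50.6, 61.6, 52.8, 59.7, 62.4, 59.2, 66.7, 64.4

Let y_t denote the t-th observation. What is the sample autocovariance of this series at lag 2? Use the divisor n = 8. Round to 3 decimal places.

7.574

Mean ȳ = (50.6 + 61.6 + 52.8 + 59.7 + 62.4 + 59.2 + 66.7 + 64.4)/8 = 59.6750
Deviations: -9.0750, 1.9250, -6.8750, 0.0250, 2.7250, -0.4750, 7.0250, 4.7250
Σ_{t=1}^{6}(y_t−ȳ)(y_{t+2}−ȳ) = 60.5913
γ_2 = 60.5913 / 8 = 7.574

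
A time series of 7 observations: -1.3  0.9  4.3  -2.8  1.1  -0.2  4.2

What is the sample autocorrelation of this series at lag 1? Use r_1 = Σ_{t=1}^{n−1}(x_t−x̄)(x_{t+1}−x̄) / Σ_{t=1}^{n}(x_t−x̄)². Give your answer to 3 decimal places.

Mean x̄ = (-1.3 + 0.9 + 4.3 − 2.8 + 1.1 − 0.2 + 4.2)/7 = 0.8857
Deviations from mean: -2.1857, 0.0143, 3.4143, -3.6857, 0.2143, -1.0857, 3.3143
Σ(x_t−x̄)(x_{t+1}−x̄) = (-0.0312) + (0.0488) + (-12.5841) + (-0.7898) + (-0.2327) + (-3.5984) = -17.1873
Denominator Σ(x_t−x̄)² = 42.2286
r_1 = -17.1873 / 42.2286 = -0.407

-0.407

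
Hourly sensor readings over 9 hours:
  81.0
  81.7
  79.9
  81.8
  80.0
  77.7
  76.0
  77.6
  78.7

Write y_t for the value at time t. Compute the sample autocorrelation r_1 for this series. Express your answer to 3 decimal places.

0.605

Mean ȳ = (81.0 + 81.7 + 79.9 + 81.8 + 80.0 + 77.7 + 76.0 + 77.6 + 78.7)/9 = 79.3778
Numerator Σ_{t=1}^{8}(y_t−ȳ)(y_{t+1}−ȳ) = 19.5851
Denominator Σ(y_t−ȳ)² = 32.3956
r_1 = 19.5851 / 32.3956 = 0.605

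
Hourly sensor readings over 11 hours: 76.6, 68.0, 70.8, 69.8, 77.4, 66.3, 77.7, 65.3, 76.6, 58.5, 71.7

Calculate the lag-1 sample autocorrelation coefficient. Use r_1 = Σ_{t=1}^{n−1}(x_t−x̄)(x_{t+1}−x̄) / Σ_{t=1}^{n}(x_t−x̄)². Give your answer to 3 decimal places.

-0.638

Mean x̄ = (76.6 + 68.0 + 70.8 + 69.8 + 77.4 + 66.3 + 77.7 + 65.3 + 76.6 + 58.5 + 71.7)/11 = 70.7909
Numerator Σ_{t=1}^{10}(x_t−x̄)(x_{t+1}−x̄) = -235.9119
Denominator Σ(x_t−x̄)² = 369.8891
r_1 = -235.9119 / 369.8891 = -0.638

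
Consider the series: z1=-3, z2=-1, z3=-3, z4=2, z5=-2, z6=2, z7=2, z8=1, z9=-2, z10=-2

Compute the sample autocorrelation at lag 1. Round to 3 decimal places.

-0.024

Mean z̄ = (-3 − 1 − 3 + 2 − 2 + 2 + 2 + 1 − 2 − 2)/10 = -0.6000
Numerator Σ_{t=1}^{9}(z_t−z̄)(z_{t+1}−z̄) = -0.9600
Denominator Σ(z_t−z̄)² = 40.4000
r_1 = -0.9600 / 40.4000 = -0.024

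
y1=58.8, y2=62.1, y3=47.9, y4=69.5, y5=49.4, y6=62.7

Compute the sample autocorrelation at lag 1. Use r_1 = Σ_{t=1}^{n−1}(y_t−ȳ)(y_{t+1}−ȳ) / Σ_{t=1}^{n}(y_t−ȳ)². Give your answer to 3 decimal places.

-0.843

Mean ȳ = (58.8 + 62.1 + 47.9 + 69.5 + 49.4 + 62.7)/6 = 58.4000
Numerator Σ_{t=1}^{5}(y_t−ȳ)(y_{t+1}−ȳ) = -292.5200
Denominator Σ(y_t−ȳ)² = 346.8000
r_1 = -292.5200 / 346.8000 = -0.843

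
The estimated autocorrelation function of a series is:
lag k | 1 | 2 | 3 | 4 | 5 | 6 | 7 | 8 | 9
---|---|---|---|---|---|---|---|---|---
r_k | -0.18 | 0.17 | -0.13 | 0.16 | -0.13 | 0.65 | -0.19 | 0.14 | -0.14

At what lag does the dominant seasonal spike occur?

6

The largest autocorrelation is r_6 = 0.65; the remaining lags stay at or below 0.17.
The dominant spike at lag 6 indicates a seasonal period of 6.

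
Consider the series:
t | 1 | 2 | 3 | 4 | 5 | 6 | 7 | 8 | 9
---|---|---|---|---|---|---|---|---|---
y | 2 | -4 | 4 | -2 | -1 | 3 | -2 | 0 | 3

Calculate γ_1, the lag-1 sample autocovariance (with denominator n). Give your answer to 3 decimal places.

-4.272

Mean ȳ = (2 − 4 + 4 − 2 − 1 + 3 − 2 + 0 + 3)/9 = 0.3333
Σ_{t=1}^{8}(y_t−ȳ)(y_{t+1}−ȳ) = -38.4444
γ_1 = -38.4444 / 9 = -4.272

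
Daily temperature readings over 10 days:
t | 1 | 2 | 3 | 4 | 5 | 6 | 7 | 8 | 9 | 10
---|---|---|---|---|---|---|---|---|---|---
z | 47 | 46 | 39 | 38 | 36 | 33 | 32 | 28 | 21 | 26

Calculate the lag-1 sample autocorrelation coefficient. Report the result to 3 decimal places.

Mean z̄ = (47 + 46 + 39 + 38 + 36 + 33 + 32 + 28 + 21 + 26)/10 = 34.6000
Numerator Σ_{t=1}^{9}(z_t−z̄)(z_{t+1}−z̄) = 437.0400
Denominator Σ(z_t−z̄)² = 628.4000
r_1 = 437.0400 / 628.4000 = 0.695

0.695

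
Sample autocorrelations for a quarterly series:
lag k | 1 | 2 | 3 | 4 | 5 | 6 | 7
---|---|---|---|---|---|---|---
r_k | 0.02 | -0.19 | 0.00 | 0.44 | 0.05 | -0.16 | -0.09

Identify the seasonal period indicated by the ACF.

The largest autocorrelation is r_4 = 0.44; the remaining lags stay at or below 0.05.
The dominant spike at lag 4 indicates a seasonal period of 4.

4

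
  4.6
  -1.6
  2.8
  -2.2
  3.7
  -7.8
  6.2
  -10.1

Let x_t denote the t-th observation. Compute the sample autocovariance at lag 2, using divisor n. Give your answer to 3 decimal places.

Mean x̄ = (4.6 − 1.6 + 2.8 − 2.2 + 3.7 − 7.8 + 6.2 − 10.1)/8 = -0.5500
Deviations: 5.1500, -1.0500, 3.3500, -1.6500, 4.2500, -7.2500, 6.7500, -9.5500
Σ_{t=1}^{6}(x_t−x̄)(x_{t+2}−x̄) = 143.1100
γ_2 = 143.1100 / 8 = 17.889

17.889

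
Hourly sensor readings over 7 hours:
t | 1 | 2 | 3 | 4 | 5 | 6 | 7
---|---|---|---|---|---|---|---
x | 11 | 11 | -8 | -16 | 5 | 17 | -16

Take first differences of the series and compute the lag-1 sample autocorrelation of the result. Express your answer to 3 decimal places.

-0.077

First differences Δx: 0, -19, -8, 21, 12, -33
Mean of differences = -4.5000
Numerator Σ(Δx_t−Δx̄)(Δx_{t+1}−Δx̄) = -153.2500
Denominator Σ(Δx_t−Δx̄)² = 1977.5000
r_1(Δx) = -153.2500 / 1977.5000 = -0.077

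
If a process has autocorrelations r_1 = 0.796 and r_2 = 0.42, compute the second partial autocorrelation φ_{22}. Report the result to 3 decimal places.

φ_{22} = (r_2 − r_1²) / (1 − r_1²)
r_1² = (0.796)² = 0.633616
Numerator = 0.42 − 0.6336 = -0.2136; denominator = 1 − 0.6336 = 0.3664
φ_{22} = -0.2136 / 0.3664 = -0.583

-0.583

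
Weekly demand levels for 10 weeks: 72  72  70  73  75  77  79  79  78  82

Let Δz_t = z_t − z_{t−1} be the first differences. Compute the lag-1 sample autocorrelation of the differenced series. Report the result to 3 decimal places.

First differences Δz: 0, -2, 3, 2, 2, 2, 0, -1, 4
Mean of differences = 1.1111
Numerator Σ(Δz_t−Δz̄)(Δz_{t+1}−Δz̄) = -3.9012
Denominator Σ(Δz_t−Δz̄)² = 30.8889
r_1(Δz) = -3.9012 / 30.8889 = -0.126

-0.126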